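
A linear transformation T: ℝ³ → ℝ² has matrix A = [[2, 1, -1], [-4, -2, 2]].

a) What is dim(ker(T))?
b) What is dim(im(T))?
dim(ker) = 2, dim(im) = 1

Observe that row 2 = -2 × row 1 (so the rows are linearly dependent).
Thus rank(A) = 1 (only one linearly independent row).
dim(im(T)) = rank(A) = 1.
By the rank-nullity theorem applied to T: ℝ³ → ℝ², rank(A) + nullity(A) = 3 (the domain dimension), so dim(ker(T)) = 3 - 1 = 2.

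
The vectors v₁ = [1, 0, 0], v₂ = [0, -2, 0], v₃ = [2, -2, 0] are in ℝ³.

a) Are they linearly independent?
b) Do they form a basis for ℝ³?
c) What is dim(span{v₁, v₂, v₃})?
Not independent, not a basis, dim(span) = 2

Check whether v₃ can be written as a linear combination of v₁ and v₂.
v₃ = (2)·v₁ + (1)·v₂ = [2, -2, 0], so the three vectors are linearly dependent.
Thus they do not form a basis for ℝ³, and dim(span{v₁, v₂, v₃}) = 2 (spanned by v₁ and v₂).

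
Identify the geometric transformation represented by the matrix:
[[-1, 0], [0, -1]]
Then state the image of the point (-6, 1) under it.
rotation by 180° (or reflection through origin); image of (-6, 1) is (6, -1)

This matches the form [[cos θ, -sin θ], [sin θ, cos θ]] of a rotation matrix; reading off cos θ and sin θ gives the angle.
The matrix [[-1, 0], [0, -1]] represents: rotation by 180° (or reflection through origin).
Applying it to (-6, 1): [-1·-6 + 0·1, 0·-6 + -1·1] = (6, -1).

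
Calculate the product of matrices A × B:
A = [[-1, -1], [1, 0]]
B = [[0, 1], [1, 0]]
[[-1, -1], [0, 1]]

Matrix multiplication:
C[0][0] = -1×0 + -1×1 = -1
C[0][1] = -1×1 + -1×0 = -1
C[1][0] = 1×0 + 0×1 = 0
C[1][1] = 1×1 + 0×0 = 1
Result: [[-1, -1], [0, 1]]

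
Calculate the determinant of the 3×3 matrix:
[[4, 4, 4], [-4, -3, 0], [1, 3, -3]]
-48

Expansion along first row:
det = 4·det([[-3,0],[3,-3]]) - 4·det([[-4,0],[1,-3]]) + 4·det([[-4,-3],[1,3]])
    = 4·(-3·-3 - 0·3) - 4·(-4·-3 - 0·1) + 4·(-4·3 - -3·1)
    = 4·9 - 4·12 + 4·-9
    = 36 + -48 + -36 = -48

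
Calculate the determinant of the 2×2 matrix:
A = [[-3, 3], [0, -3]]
9

For A = [[a, b], [c, d]], det(A) = a*d - b*c.
det(A) = (-3)*(-3) - (3)*(0) = 9 - 0 = 9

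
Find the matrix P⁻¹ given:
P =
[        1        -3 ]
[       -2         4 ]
det(P) = -2
P⁻¹ =
[       -2      -3/2 ]
[       -1      -1/2 ]

For a 2×2 matrix P = [[a, b], [c, d]] with det(P) ≠ 0, P⁻¹ = (1/det(P)) * [[d, -b], [-c, a]].
det(P) = (1)*(4) - (-3)*(-2) = 4 - 6 = -2.
P⁻¹ = (1/-2) * [[4, 3], [2, 1]].
Dividing each entry by -2 and reducing:
P⁻¹ =
[       -2      -3/2 ]
[       -1      -1/2 ]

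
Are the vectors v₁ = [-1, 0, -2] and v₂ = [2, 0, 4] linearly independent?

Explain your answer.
No, linearly dependent (v₂ = -2·v₁)

Check whether there is a scalar k with v₂ = k·v₁.
Comparing components, k = -2 satisfies -2·[-1, 0, -2] = [2, 0, 4].
Since v₂ is a scalar multiple of v₁, the two vectors are linearly dependent.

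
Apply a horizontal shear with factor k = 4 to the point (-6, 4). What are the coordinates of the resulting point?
(10, 4)

Shear matrix for horizontal shear with factor k = 4:
[[1, 4], [0, 1]]
Result: (-6, 4) → (10, 4)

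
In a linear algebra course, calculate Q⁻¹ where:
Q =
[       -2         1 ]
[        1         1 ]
det(Q) = -3
Q⁻¹ =
[     -1/3       1/3 ]
[      1/3       2/3 ]

For a 2×2 matrix Q = [[a, b], [c, d]] with det(Q) ≠ 0, Q⁻¹ = (1/det(Q)) * [[d, -b], [-c, a]].
det(Q) = (-2)*(1) - (1)*(1) = -2 - 1 = -3.
Q⁻¹ = (1/-3) * [[1, -1], [-1, -2]].
Dividing each entry by -3 and reducing:
Q⁻¹ =
[     -1/3       1/3 ]
[      1/3       2/3 ]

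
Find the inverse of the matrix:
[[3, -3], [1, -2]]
[[2/3, -1], [1/3, -1]]

For [[a,b],[c,d]], inverse = (1/det)·[[d,-b],[-c,a]]
det = 3·-2 - -3·1 = -3
Inverse = (1/-3)·[[-2, 3], [-1, 3]]
        = [[2/3, -1], [1/3, -1]]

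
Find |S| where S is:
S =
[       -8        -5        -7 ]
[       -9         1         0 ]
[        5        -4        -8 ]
det(S) = 207

Expand along row 0 (cofactor expansion): det(S) = a*(e*i - f*h) - b*(d*i - f*g) + c*(d*h - e*g), where the 3×3 is [[a, b, c], [d, e, f], [g, h, i]].
Minor M_00 = (1)*(-8) - (0)*(-4) = -8 - 0 = -8.
Minor M_01 = (-9)*(-8) - (0)*(5) = 72 - 0 = 72.
Minor M_02 = (-9)*(-4) - (1)*(5) = 36 - 5 = 31.
det(S) = (-8)*(-8) - (-5)*(72) + (-7)*(31) = 64 + 360 - 217 = 207.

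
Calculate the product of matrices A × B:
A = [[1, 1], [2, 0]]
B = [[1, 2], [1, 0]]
[[2, 2], [2, 4]]

Matrix multiplication:
C[0][0] = 1×1 + 1×1 = 2
C[0][1] = 1×2 + 1×0 = 2
C[1][0] = 2×1 + 0×1 = 2
C[1][1] = 2×2 + 0×0 = 4
Result: [[2, 2], [2, 4]]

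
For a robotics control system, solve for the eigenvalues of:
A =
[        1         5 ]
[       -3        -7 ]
λ = -4, -2

Solve det(A - λI) = 0. For a 2×2 matrix the characteristic equation is λ² - (trace)λ + det = 0.
trace(A) = a + d = 1 - 7 = -6.
det(A) = a*d - b*c = (1)*(-7) - (5)*(-3) = -7 + 15 = 8.
Characteristic equation: λ² - (-6)λ + (8) = 0.
Discriminant = (-6)² - 4*(8) = 36 - 32 = 4.
λ = (-6 ± √4) / 2 = (-6 ± 2) / 2 = -4, -2.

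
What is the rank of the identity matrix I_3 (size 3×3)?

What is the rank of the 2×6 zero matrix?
rank(I_3) = 3, rank(0) = 0

The identity I_3 has 3 columns that are the standard basis vectors e_1, …, e_3. These are linearly independent, so all 3 columns are pivots and rank(I_3) = 3.
The 2×6 zero matrix has every entry zero, so every row is the zero row and there are no pivots; rank(0) = 0.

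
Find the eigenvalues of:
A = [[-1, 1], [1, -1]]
λ = -2, 0

Solve det(A - λI) = 0. For a 2×2 matrix this is λ² - (trace)λ + det = 0.
trace(A) = -1 - 1 = -2.
det(A) = (-1)*(-1) - (1)*(1) = 1 - 1 = 0.
Characteristic equation: λ² - (-2)λ + (0) = 0.
Discriminant: (-2)² - 4*(0) = 4 - 0 = 4.
Roots: λ = (-2 ± √4) / 2 = -2, 0.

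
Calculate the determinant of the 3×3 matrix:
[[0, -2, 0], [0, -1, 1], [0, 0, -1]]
0

Expansion along first row:
det = 0·det([[-1,1],[0,-1]]) - -2·det([[0,1],[0,-1]]) + 0·det([[0,-1],[0,0]])
    = 0·(-1·-1 - 1·0) - -2·(0·-1 - 1·0) + 0·(0·0 - -1·0)
    = 0·1 - -2·0 + 0·0
    = 0 + 0 + 0 = 0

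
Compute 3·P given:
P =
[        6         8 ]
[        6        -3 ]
3P =
[       18        24 ]
[       18        -9 ]

Scalar multiplication is elementwise: (3P)[i][j] = 3 * P[i][j].
  (3P)[0][0] = 3 * (6) = 18
  (3P)[0][1] = 3 * (8) = 24
  (3P)[1][0] = 3 * (6) = 18
  (3P)[1][1] = 3 * (-3) = -9
3P =
[       18        24 ]
[       18        -9 ]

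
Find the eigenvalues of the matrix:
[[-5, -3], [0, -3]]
λ = -5 and λ = -3

Characteristic equation: det(A - λI) = 0
λ² - (trace)λ + (det) = 0
λ² - (-8)λ + (15) = 0
λ² + 8λ + 15 = 0
Solving: λ = -5, -3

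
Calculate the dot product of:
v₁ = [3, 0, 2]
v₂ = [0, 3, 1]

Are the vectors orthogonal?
2, No

The dot product is the sum of products of corresponding components.
v₁·v₂ = (3)*(0) + (0)*(3) + (2)*(1) = 0 + 0 + 2 = 2.
Two vectors are orthogonal iff their dot product is 0; here the dot product is 2, so the vectors are not orthogonal.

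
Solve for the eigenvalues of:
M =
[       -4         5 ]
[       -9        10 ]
λ = 1, 5

Solve det(M - λI) = 0. For a 2×2 matrix the characteristic equation is λ² - (trace)λ + det = 0.
trace(M) = a + d = -4 + 10 = 6.
det(M) = a*d - b*c = (-4)*(10) - (5)*(-9) = -40 + 45 = 5.
Characteristic equation: λ² - (6)λ + (5) = 0.
Discriminant = (6)² - 4*(5) = 36 - 20 = 16.
λ = (6 ± √16) / 2 = (6 ± 4) / 2 = 1, 5.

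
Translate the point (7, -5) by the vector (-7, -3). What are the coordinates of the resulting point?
(0, -8)

Translation by (-7, -3):
x' = 7 + -7 = 0
y' = -5 + -3 = -8
Homogeneous matrix: [[1, 0, -7], [0, 1, -3], [0, 0, 1]]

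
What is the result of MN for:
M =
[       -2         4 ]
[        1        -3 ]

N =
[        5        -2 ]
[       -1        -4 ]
MN =
[      -14       -12 ]
[        8        10 ]

Matrix multiplication: (MN)[i][j] = sum over k of M[i][k] * N[k][j].
  (MN)[0][0] = (-2)*(5) + (4)*(-1) = -14
  (MN)[0][1] = (-2)*(-2) + (4)*(-4) = -12
  (MN)[1][0] = (1)*(5) + (-3)*(-1) = 8
  (MN)[1][1] = (1)*(-2) + (-3)*(-4) = 10
MN =
[      -14       -12 ]
[        8        10 ]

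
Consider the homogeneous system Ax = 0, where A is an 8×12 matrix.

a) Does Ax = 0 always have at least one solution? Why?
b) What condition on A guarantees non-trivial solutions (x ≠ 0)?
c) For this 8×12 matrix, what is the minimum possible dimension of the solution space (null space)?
a) Yes, x = 0 is always a solution. b) When A has linearly dependent columns (rank < n). c) Minimum nullity = 4.

a) x = 0 satisfies A·0 = 0, so the zero vector is always a solution.
b) Non-trivial solutions exist iff the columns of A are linearly dependent, equivalently rank(A) < n (the number of columns).
c) By rank-nullity, rank(A) + nullity(A) = n = 12. Since A has only 8 rows, rank(A) ≤ 8, so nullity(A) ≥ 12 - 8 = 4.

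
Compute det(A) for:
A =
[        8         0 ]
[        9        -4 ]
det(A) = -32

For a 2×2 matrix [[a, b], [c, d]], det = a*d - b*c.
det(A) = (8)*(-4) - (0)*(9) = -32 - 0 = -32.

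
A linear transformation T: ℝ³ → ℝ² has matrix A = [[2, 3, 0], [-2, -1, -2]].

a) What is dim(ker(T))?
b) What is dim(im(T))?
dim(ker) = 1, dim(im) = 2

The two rows are not scalar multiples of one another (no single k satisfies row 2 = k × row 1), so they are linearly independent.
Thus rank(A) = 2.
dim(im(T)) = rank(A) = 2.
By the rank-nullity theorem applied to T: ℝ³ → ℝ², rank(A) + nullity(A) = 3 (the domain dimension), so dim(ker(T)) = 3 - 2 = 1.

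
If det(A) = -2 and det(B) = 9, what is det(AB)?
-18

Use the multiplicative property of determinants: det(AB) = det(A)*det(B).
det(AB) = (-2)*(9) = -18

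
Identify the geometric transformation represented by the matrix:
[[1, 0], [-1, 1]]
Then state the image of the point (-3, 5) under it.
vertical shear with factor -1; image of (-3, 5) is (-3, 8)

The matrix [[1, 0], [k, 1]] sends (x, y) to (x, -1x + y), leaving the x-coordinate fixed: a vertical shear.
The matrix [[1, 0], [-1, 1]] represents: vertical shear with factor -1.
Applying it to (-3, 5): [1·-3 + 0·5, -1·-3 + 1·5] = (-3, 8).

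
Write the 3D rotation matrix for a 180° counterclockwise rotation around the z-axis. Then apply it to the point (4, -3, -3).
R = [[-1, 0, 0], [0, -1, 0], [0, 0, 1]]; R·(4, -3, -3) = (-4, 3, -3)

Rotation matrix for 180° around z-axis:
cos(180°) = -1, sin(180°) = 0
R = [[-1, 0, 0], [0, -1, 0], [0, 0, 1]]
Apply to (4, -3, -3): R·[4, -3, -3]ᵀ = (-4, 3, -3)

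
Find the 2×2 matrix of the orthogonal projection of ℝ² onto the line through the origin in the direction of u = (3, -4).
[[9/25, -12/25], [-12/25, 16/25]]

The orthogonal projection onto the line spanned by a nonzero vector u = (a, b) has matrix P = (u uᵀ) / (uᵀ u) = (1/(a² + b²)) · [[a², ab], [ab, b²]].
Here u = (3, -4), so a² + b² = 9 + 16 = 25.
P = (1/25) · [[9, -12], [-12, 16]] = [[9/25, -12/25], [-12/25, 16/25]].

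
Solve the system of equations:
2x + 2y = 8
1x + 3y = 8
x = 2, y = 2

Use elimination (row reduction):
Equation 1: 2x + 2y = 8.
Equation 2: 1x + 3y = 8.
Multiply Eq1 by 1 and Eq2 by 2: 2x + 2y = 8;  2x + 6y = 16.
Subtract: (4)y = 8, so y = 2.
Back-substitute into Eq1: 2x + 2*(2) = 8, so x = 2.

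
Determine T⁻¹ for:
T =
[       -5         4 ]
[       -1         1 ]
det(T) = -1
T⁻¹ =
[       -1         4 ]
[       -1         5 ]

For a 2×2 matrix T = [[a, b], [c, d]] with det(T) ≠ 0, T⁻¹ = (1/det(T)) * [[d, -b], [-c, a]].
det(T) = (-5)*(1) - (4)*(-1) = -5 + 4 = -1.
T⁻¹ = (1/-1) * [[1, -4], [1, -5]].
Dividing each entry by -1 and reducing:
T⁻¹ =
[       -1         4 ]
[       -1         5 ]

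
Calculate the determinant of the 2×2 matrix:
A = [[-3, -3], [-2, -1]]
-3

For A = [[a, b], [c, d]], det(A) = a*d - b*c.
det(A) = (-3)*(-1) - (-3)*(-2) = 3 - 6 = -3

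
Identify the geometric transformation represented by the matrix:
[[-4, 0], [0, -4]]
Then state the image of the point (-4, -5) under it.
uniform scaling by factor -4; image of (-4, -5) is (16, 20)

This is a diagonal matrix with equal entries -4, so it scales both axes by the same factor -4.
The matrix [[-4, 0], [0, -4]] represents: uniform scaling by factor -4.
Applying it to (-4, -5): [-4·-4 + 0·-5, 0·-4 + -4·-5] = (16, 20).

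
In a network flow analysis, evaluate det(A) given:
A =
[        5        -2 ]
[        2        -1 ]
det(A) = -1

For a 2×2 matrix [[a, b], [c, d]], det = a*d - b*c.
det(A) = (5)*(-1) - (-2)*(2) = -5 + 4 = -1.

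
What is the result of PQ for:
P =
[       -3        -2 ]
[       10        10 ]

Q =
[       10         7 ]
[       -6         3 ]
PQ =
[      -18       -27 ]
[       40       100 ]

Matrix multiplication: (PQ)[i][j] = sum over k of P[i][k] * Q[k][j].
  (PQ)[0][0] = (-3)*(10) + (-2)*(-6) = -18
  (PQ)[0][1] = (-3)*(7) + (-2)*(3) = -27
  (PQ)[1][0] = (10)*(10) + (10)*(-6) = 40
  (PQ)[1][1] = (10)*(7) + (10)*(3) = 100
PQ =
[      -18       -27 ]
[       40       100 ]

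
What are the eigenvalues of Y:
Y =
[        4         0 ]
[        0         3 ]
λ = 3, 4

Solve det(Y - λI) = 0. For a 2×2 matrix the characteristic equation is λ² - (trace)λ + det = 0.
trace(Y) = a + d = 4 + 3 = 7.
det(Y) = a*d - b*c = (4)*(3) - (0)*(0) = 12 - 0 = 12.
Characteristic equation: λ² - (7)λ + (12) = 0.
Discriminant = (7)² - 4*(12) = 49 - 48 = 1.
λ = (7 ± √1) / 2 = (7 ± 1) / 2 = 3, 4.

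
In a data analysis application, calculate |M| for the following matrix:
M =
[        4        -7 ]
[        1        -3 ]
det(M) = -5

For a 2×2 matrix [[a, b], [c, d]], det = a*d - b*c.
det(M) = (4)*(-3) - (-7)*(1) = -12 + 7 = -5.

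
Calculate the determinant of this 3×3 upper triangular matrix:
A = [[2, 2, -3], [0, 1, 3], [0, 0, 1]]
2

The determinant of a triangular matrix is the product of its diagonal entries (the off-diagonal entries above the diagonal do not affect it).
det(A) = (2) * (1) * (1) = 2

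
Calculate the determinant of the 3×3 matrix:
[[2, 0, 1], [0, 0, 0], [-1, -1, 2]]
0

Expansion along first row:
det = 2·det([[0,0],[-1,2]]) - 0·det([[0,0],[-1,2]]) + 1·det([[0,0],[-1,-1]])
    = 2·(0·2 - 0·-1) - 0·(0·2 - 0·-1) + 1·(0·-1 - 0·-1)
    = 2·0 - 0·0 + 1·0
    = 0 + 0 + 0 = 0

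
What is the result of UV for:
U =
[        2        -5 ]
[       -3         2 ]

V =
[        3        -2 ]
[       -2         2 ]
UV =
[       16       -14 ]
[      -13        10 ]

Matrix multiplication: (UV)[i][j] = sum over k of U[i][k] * V[k][j].
  (UV)[0][0] = (2)*(3) + (-5)*(-2) = 16
  (UV)[0][1] = (2)*(-2) + (-5)*(2) = -14
  (UV)[1][0] = (-3)*(3) + (2)*(-2) = -13
  (UV)[1][1] = (-3)*(-2) + (2)*(2) = 10
UV =
[       16       -14 ]
[      -13        10 ]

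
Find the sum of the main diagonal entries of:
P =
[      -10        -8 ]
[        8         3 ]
tr(P) = -10 + 3 = -7

The trace of a square matrix is the sum of its diagonal entries.
Diagonal entries of P: P[0][0] = -10, P[1][1] = 3.
tr(P) = -10 + 3 = -7.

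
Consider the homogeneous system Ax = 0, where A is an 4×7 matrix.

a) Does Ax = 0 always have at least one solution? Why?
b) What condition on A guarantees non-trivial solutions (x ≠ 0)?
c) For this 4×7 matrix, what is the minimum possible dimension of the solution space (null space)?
a) Yes, x = 0 is always a solution. b) When A has linearly dependent columns (rank < n). c) Minimum nullity = 3.

a) x = 0 satisfies A·0 = 0, so the zero vector is always a solution.
b) Non-trivial solutions exist iff the columns of A are linearly dependent, equivalently rank(A) < n (the number of columns).
c) By rank-nullity, rank(A) + nullity(A) = n = 7. Since A has only 4 rows, rank(A) ≤ 4, so nullity(A) ≥ 7 - 4 = 3.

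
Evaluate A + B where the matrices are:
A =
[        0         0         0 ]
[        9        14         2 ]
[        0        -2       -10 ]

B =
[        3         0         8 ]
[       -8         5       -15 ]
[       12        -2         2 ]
A + B =
[        3         0         8 ]
[        1        19       -13 ]
[       12        -4        -8 ]

Matrix addition is elementwise: (A+B)[i][j] = A[i][j] + B[i][j].
  (A+B)[0][0] = (0) + (3) = 3
  (A+B)[0][1] = (0) + (0) = 0
  (A+B)[0][2] = (0) + (8) = 8
  (A+B)[1][0] = (9) + (-8) = 1
  (A+B)[1][1] = (14) + (5) = 19
  (A+B)[1][2] = (2) + (-15) = -13
  (A+B)[2][0] = (0) + (12) = 12
  (A+B)[2][1] = (-2) + (-2) = -4
  (A+B)[2][2] = (-10) + (2) = -8
A + B =
[        3         0         8 ]
[        1        19       -13 ]
[       12        -4        -8 ]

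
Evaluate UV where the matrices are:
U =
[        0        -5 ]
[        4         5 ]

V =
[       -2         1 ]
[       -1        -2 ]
UV =
[        5        10 ]
[      -13        -6 ]

Matrix multiplication: (UV)[i][j] = sum over k of U[i][k] * V[k][j].
  (UV)[0][0] = (0)*(-2) + (-5)*(-1) = 5
  (UV)[0][1] = (0)*(1) + (-5)*(-2) = 10
  (UV)[1][0] = (4)*(-2) + (5)*(-1) = -13
  (UV)[1][1] = (4)*(1) + (5)*(-2) = -6
UV =
[        5        10 ]
[      -13        -6 ]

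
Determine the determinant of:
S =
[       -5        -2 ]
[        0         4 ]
det(S) = -20

For a 2×2 matrix [[a, b], [c, d]], det = a*d - b*c.
det(S) = (-5)*(4) - (-2)*(0) = -20 - 0 = -20.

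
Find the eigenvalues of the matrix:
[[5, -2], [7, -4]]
λ = -2 and λ = 3

Characteristic equation: det(A - λI) = 0
λ² - (trace)λ + (det) = 0
λ² - (1)λ + (-6) = 0
λ² - 1λ - 6 = 0
Solving: λ = -2, 3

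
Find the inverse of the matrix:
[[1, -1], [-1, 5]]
[[5/4, 1/4], [1/4, 1/4]]

For [[a,b],[c,d]], inverse = (1/det)·[[d,-b],[-c,a]]
det = 1·5 - -1·-1 = 4
Inverse = (1/4)·[[5, 1], [1, 1]]
        = [[5/4, 1/4], [1/4, 1/4]]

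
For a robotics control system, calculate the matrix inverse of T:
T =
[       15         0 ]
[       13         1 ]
det(T) = 15
T⁻¹ =
[     1/15         0 ]
[   -13/15         1 ]

For a 2×2 matrix T = [[a, b], [c, d]] with det(T) ≠ 0, T⁻¹ = (1/det(T)) * [[d, -b], [-c, a]].
det(T) = (15)*(1) - (0)*(13) = 15 - 0 = 15.
T⁻¹ = (1/15) * [[1, 0], [-13, 15]].
Dividing each entry by 15 and reducing:
T⁻¹ =
[     1/15         0 ]
[   -13/15         1 ]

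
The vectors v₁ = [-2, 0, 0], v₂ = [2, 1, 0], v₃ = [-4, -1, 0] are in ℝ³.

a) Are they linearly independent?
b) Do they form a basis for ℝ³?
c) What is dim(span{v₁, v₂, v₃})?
Not independent, not a basis, dim(span) = 2

Check whether v₃ can be written as a linear combination of v₁ and v₂.
v₃ = (1)·v₁ + (-1)·v₂ = [-4, -1, 0], so the three vectors are linearly dependent.
Thus they do not form a basis for ℝ³, and dim(span{v₁, v₂, v₃}) = 2 (spanned by v₁ and v₂).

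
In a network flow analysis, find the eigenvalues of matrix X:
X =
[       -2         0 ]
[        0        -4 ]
λ = -4, -2

Solve det(X - λI) = 0. For a 2×2 matrix the characteristic equation is λ² - (trace)λ + det = 0.
trace(X) = a + d = -2 - 4 = -6.
det(X) = a*d - b*c = (-2)*(-4) - (0)*(0) = 8 - 0 = 8.
Characteristic equation: λ² - (-6)λ + (8) = 0.
Discriminant = (-6)² - 4*(8) = 36 - 32 = 4.
λ = (-6 ± √4) / 2 = (-6 ± 2) / 2 = -4, -2.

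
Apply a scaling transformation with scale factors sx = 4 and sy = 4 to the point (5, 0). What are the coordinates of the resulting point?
(20, 0)

Scaling matrix:
[[4, 0], [0, 4]]
Result: (5 × 4, 0 × 4) = (20, 0)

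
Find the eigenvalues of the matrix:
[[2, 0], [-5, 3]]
λ = 2 and λ = 3

Characteristic equation: det(A - λI) = 0
λ² - (trace)λ + (det) = 0
λ² - (5)λ + (6) = 0
λ² - 5λ + 6 = 0
Solving: λ = 2, 3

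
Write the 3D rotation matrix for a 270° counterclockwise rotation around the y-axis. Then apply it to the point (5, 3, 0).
R = [[0, 0, -1], [0, 1, 0], [1, 0, 0]]; R·(5, 3, 0) = (0, 3, 5)

Rotation matrix for 270° around y-axis:
cos(270°) = 0, sin(270°) = -1
R = [[0, 0, -1], [0, 1, 0], [1, 0, 0]]
Apply to (5, 3, 0): R·[5, 3, 0]ᵀ = (0, 3, 5)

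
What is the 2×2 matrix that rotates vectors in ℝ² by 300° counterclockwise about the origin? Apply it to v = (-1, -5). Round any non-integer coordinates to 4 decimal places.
R = [[1/2, √3/2], [-√3/2, 1/2]]; R·v = (-4.8301, -1.6340)

A counterclockwise rotation by angle θ in ℝ² has matrix R(θ) = [[cos θ, -sin θ], [sin θ, cos θ]].
For θ = 300°: cos θ = 1/2, sin θ = -√3/2.
R(300°) = [[1/2, √3/2], [-√3/2, 1/2]].
R·v = [1/2·-1 + (√3/2)·-5, -√3/2·-1 + 1/2·-5] = (-4.8301, -1.6340).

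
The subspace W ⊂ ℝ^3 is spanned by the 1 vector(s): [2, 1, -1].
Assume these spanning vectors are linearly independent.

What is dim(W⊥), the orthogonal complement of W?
dim(W⊥) = 2

For any subspace W of ℝ^n, dim(W) + dim(W⊥) = n (the whole-space dimension).
Here the given 1 vectors are linearly independent, so dim(W) = 1.
Thus dim(W⊥) = n - dim(W) = 3 - 1 = 2.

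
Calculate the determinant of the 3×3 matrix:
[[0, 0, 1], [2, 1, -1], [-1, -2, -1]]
-3

Expansion along first row:
det = 0·det([[1,-1],[-2,-1]]) - 0·det([[2,-1],[-1,-1]]) + 1·det([[2,1],[-1,-2]])
    = 0·(1·-1 - -1·-2) - 0·(2·-1 - -1·-1) + 1·(2·-2 - 1·-1)
    = 0·-3 - 0·-3 + 1·-3
    = 0 + 0 + -3 = -3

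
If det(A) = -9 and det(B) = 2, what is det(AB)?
-18

Use the multiplicative property of determinants: det(AB) = det(A)*det(B).
det(AB) = (-9)*(2) = -18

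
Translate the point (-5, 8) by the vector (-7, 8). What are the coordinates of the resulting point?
(-12, 16)

Translation by (-7, 8):
x' = -5 + -7 = -12
y' = 8 + 8 = 16
Homogeneous matrix: [[1, 0, -7], [0, 1, 8], [0, 0, 1]]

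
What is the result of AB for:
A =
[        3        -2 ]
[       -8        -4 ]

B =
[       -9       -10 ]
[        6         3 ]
AB =
[      -39       -36 ]
[       48        68 ]

Matrix multiplication: (AB)[i][j] = sum over k of A[i][k] * B[k][j].
  (AB)[0][0] = (3)*(-9) + (-2)*(6) = -39
  (AB)[0][1] = (3)*(-10) + (-2)*(3) = -36
  (AB)[1][0] = (-8)*(-9) + (-4)*(6) = 48
  (AB)[1][1] = (-8)*(-10) + (-4)*(3) = 68
AB =
[      -39       -36 ]
[       48        68 ]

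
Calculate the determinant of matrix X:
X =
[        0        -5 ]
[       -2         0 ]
det(X) = -10

For a 2×2 matrix [[a, b], [c, d]], det = a*d - b*c.
det(X) = (0)*(0) - (-5)*(-2) = 0 - 10 = -10.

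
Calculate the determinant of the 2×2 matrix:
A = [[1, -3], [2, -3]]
3

For A = [[a, b], [c, d]], det(A) = a*d - b*c.
det(A) = (1)*(-3) - (-3)*(2) = -3 - -6 = 3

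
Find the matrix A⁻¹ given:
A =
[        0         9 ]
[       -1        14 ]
det(A) = 9
A⁻¹ =
[     14/9        -1 ]
[      1/9         0 ]

For a 2×2 matrix A = [[a, b], [c, d]] with det(A) ≠ 0, A⁻¹ = (1/det(A)) * [[d, -b], [-c, a]].
det(A) = (0)*(14) - (9)*(-1) = 0 + 9 = 9.
A⁻¹ = (1/9) * [[14, -9], [1, 0]].
Dividing each entry by 9 and reducing:
A⁻¹ =
[     14/9        -1 ]
[      1/9         0 ]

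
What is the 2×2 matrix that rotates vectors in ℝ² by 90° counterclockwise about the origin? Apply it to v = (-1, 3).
R = [[0, -1], [1, 0]]; R·v = (-3, -1)

A counterclockwise rotation by angle θ in ℝ² has matrix R(θ) = [[cos θ, -sin θ], [sin θ, cos θ]].
For θ = 90°: cos θ = 0, sin θ = 1.
R(90°) = [[0, -1], [1, 0]].
R·v = [0·-1 + (-1)·3, 1·-1 + 0·3] = (-3, -1).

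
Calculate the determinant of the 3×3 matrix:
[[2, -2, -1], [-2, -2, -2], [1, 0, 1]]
-6

Expansion along first row:
det = 2·det([[-2,-2],[0,1]]) - -2·det([[-2,-2],[1,1]]) + -1·det([[-2,-2],[1,0]])
    = 2·(-2·1 - -2·0) - -2·(-2·1 - -2·1) + -1·(-2·0 - -2·1)
    = 2·-2 - -2·0 + -1·2
    = -4 + 0 + -2 = -6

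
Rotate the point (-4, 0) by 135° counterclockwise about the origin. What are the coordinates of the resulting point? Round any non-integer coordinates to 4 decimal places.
(2.8284, -2.8284)

Rotation matrix R(θ) = [[cos θ, -sin θ], [sin θ, cos θ]]; for θ = 135°:
R = [[-√2/2, -√2/2], [√2/2, -√2/2]]
Result: R × [-4, 0]ᵀ = [-√2/2·-4 + (-√2/2)·0, √2/2·-4 + (-√2/2)·0]ᵀ = (2.8284, -2.8284)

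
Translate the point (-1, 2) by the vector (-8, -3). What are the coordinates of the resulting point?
(-9, -1)

Translation by (-8, -3):
x' = -1 + -8 = -9
y' = 2 + -3 = -1
Homogeneous matrix: [[1, 0, -8], [0, 1, -3], [0, 0, 1]]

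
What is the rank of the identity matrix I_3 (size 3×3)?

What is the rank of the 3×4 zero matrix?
rank(I_3) = 3, rank(0) = 0

The identity I_3 has 3 columns that are the standard basis vectors e_1, …, e_3. These are linearly independent, so all 3 columns are pivots and rank(I_3) = 3.
The 3×4 zero matrix has every entry zero, so every row is the zero row and there are no pivots; rank(0) = 0.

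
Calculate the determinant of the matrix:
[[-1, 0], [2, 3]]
-3

For a 2×2 matrix [[a, b], [c, d]], det = ad - bc
det = (-1)(3) - (0)(2) = -3 - 0 = -3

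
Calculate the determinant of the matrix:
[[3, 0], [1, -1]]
-3

For a 2×2 matrix [[a, b], [c, d]], det = ad - bc
det = (3)(-1) - (0)(1) = -3 - 0 = -3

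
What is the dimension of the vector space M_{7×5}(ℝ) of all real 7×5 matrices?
Dimension = 35

A real 7×5 matrix is determined by its 7·5 = 35 independent entries.
A standard basis is {E_ij : 1 ≤ i ≤ 7, 1 ≤ j ≤ 5}, where E_ij has a 1 in position (i, j) and 0 elsewhere — there are 35 such matrices, and they are linearly independent and span M_{7×5}(ℝ).
Therefore dim(M_{7×5}(ℝ)) = 35.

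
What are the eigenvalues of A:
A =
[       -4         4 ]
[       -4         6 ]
λ = -2, 4

Solve det(A - λI) = 0. For a 2×2 matrix the characteristic equation is λ² - (trace)λ + det = 0.
trace(A) = a + d = -4 + 6 = 2.
det(A) = a*d - b*c = (-4)*(6) - (4)*(-4) = -24 + 16 = -8.
Characteristic equation: λ² - (2)λ + (-8) = 0.
Discriminant = (2)² - 4*(-8) = 4 + 32 = 36.
λ = (2 ± √36) / 2 = (2 ± 6) / 2 = -2, 4.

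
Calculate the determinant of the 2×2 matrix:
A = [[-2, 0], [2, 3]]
-6

For A = [[a, b], [c, d]], det(A) = a*d - b*c.
det(A) = (-2)*(3) - (0)*(2) = -6 - 0 = -6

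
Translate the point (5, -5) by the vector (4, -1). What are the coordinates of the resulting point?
(9, -6)

Translation by (4, -1):
x' = 5 + 4 = 9
y' = -5 + -1 = -6
Homogeneous matrix: [[1, 0, 4], [0, 1, -1], [0, 0, 1]]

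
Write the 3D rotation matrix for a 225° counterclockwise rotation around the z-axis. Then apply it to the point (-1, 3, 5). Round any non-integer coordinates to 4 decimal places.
R = [[-√2/2, √2/2, 0], [-√2/2, -√2/2, 0], [0, 0, 1]]; R·(-1, 3, 5) = (2.8284, -1.4142, 5.0000)

Rotation matrix for 225° around z-axis:
cos(225°) = -√2/2, sin(225°) = -√2/2
R = [[-√2/2, √2/2, 0], [-√2/2, -√2/2, 0], [0, 0, 1]]
Apply to (-1, 3, 5): R·[-1, 3, 5]ᵀ = (2.8284, -1.4142, 5.0000)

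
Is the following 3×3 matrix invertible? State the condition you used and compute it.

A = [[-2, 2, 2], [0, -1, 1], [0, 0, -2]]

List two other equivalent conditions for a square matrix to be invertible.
Yes, invertible; det(A) = -4 ≠ 0. Equivalent conditions: rank(A) = 3; Ax = 0 has only the trivial solution; 0 is not an eigenvalue; the columns of A are linearly independent.

To check invertibility, compute det(A).
The given matrix is triangular, so det(A) equals the product of its diagonal entries = -4 ≠ 0.
Since det(A) ≠ 0, A is invertible.
Equivalent conditions for a square matrix A to be invertible:
- rank(A) = 3 (full rank).
- The homogeneous system Ax = 0 has only the trivial solution x = 0.
- 0 is not an eigenvalue of A.
- The columns (equivalently rows) of A are linearly independent.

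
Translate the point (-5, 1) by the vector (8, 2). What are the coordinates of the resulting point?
(3, 3)

Translation by (8, 2):
x' = -5 + 8 = 3
y' = 1 + 2 = 3
Homogeneous matrix: [[1, 0, 8], [0, 1, 2], [0, 0, 1]]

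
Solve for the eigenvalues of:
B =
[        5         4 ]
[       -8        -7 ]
λ = -3, 1

Solve det(B - λI) = 0. For a 2×2 matrix the characteristic equation is λ² - (trace)λ + det = 0.
trace(B) = a + d = 5 - 7 = -2.
det(B) = a*d - b*c = (5)*(-7) - (4)*(-8) = -35 + 32 = -3.
Characteristic equation: λ² - (-2)λ + (-3) = 0.
Discriminant = (-2)² - 4*(-3) = 4 + 12 = 16.
λ = (-2 ± √16) / 2 = (-2 ± 4) / 2 = -3, 1.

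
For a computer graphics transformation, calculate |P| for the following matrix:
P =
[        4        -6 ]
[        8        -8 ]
det(P) = 16

For a 2×2 matrix [[a, b], [c, d]], det = a*d - b*c.
det(P) = (4)*(-8) - (-6)*(8) = -32 + 48 = 16.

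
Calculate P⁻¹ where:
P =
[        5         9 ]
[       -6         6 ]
det(P) = 84
P⁻¹ =
[     1/14     -3/28 ]
[     1/14      5/84 ]

For a 2×2 matrix P = [[a, b], [c, d]] with det(P) ≠ 0, P⁻¹ = (1/det(P)) * [[d, -b], [-c, a]].
det(P) = (5)*(6) - (9)*(-6) = 30 + 54 = 84.
P⁻¹ = (1/84) * [[6, -9], [6, 5]].
Dividing each entry by 84 and reducing:
P⁻¹ =
[     1/14     -3/28 ]
[     1/14      5/84 ]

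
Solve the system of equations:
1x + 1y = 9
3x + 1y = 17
x = 4, y = 5

Use elimination (row reduction):
Equation 1: 1x + 1y = 9.
Equation 2: 3x + 1y = 17.
Multiply Eq1 by 3 and Eq2 by 1: 3x + 3y = 27;  3x + 1y = 17.
Subtract: (-2)y = -10, so y = 5.
Back-substitute into Eq1: 1x + 1*(5) = 9, so x = 4.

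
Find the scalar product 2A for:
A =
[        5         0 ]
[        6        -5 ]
2A =
[       10         0 ]
[       12       -10 ]

Scalar multiplication is elementwise: (2A)[i][j] = 2 * A[i][j].
  (2A)[0][0] = 2 * (5) = 10
  (2A)[0][1] = 2 * (0) = 0
  (2A)[1][0] = 2 * (6) = 12
  (2A)[1][1] = 2 * (-5) = -10
2A =
[       10         0 ]
[       12       -10 ]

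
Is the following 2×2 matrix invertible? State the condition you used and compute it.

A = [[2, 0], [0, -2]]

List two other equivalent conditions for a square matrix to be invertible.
Yes, invertible; det(A) = -4 ≠ 0. Equivalent conditions: rank(A) = 2; Ax = 0 has only the trivial solution; 0 is not an eigenvalue; the columns of A are linearly independent.

To check invertibility, compute det(A).
The given matrix is triangular, so det(A) equals the product of its diagonal entries = -4 ≠ 0.
Since det(A) ≠ 0, A is invertible.
Equivalent conditions for a square matrix A to be invertible:
- rank(A) = 2 (full rank).
- The homogeneous system Ax = 0 has only the trivial solution x = 0.
- 0 is not an eigenvalue of A.
- The columns (equivalently rows) of A are linearly independent.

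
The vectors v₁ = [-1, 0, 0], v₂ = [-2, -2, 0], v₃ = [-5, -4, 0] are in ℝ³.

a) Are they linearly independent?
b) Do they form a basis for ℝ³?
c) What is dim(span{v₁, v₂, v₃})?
Not independent, not a basis, dim(span) = 2

Check whether v₃ can be written as a linear combination of v₁ and v₂.
v₃ = (1)·v₁ + (2)·v₂ = [-5, -4, 0], so the three vectors are linearly dependent.
Thus they do not form a basis for ℝ³, and dim(span{v₁, v₂, v₃}) = 2 (spanned by v₁ and v₂).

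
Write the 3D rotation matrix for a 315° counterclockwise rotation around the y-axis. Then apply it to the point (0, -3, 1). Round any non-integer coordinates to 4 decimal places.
R = [[√2/2, 0, -√2/2], [0, 1, 0], [√2/2, 0, √2/2]]; R·(0, -3, 1) = (-0.7071, -3.0000, 0.7071)

Rotation matrix for 315° around y-axis:
cos(315°) = √2/2, sin(315°) = -√2/2
R = [[√2/2, 0, -√2/2], [0, 1, 0], [√2/2, 0, √2/2]]
Apply to (0, -3, 1): R·[0, -3, 1]ᵀ = (-0.7071, -3.0000, 0.7071)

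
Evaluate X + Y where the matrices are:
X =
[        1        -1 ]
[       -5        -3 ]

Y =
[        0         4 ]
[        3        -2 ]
X + Y =
[        1         3 ]
[       -2        -5 ]

Matrix addition is elementwise: (X+Y)[i][j] = X[i][j] + Y[i][j].
  (X+Y)[0][0] = (1) + (0) = 1
  (X+Y)[0][1] = (-1) + (4) = 3
  (X+Y)[1][0] = (-5) + (3) = -2
  (X+Y)[1][1] = (-3) + (-2) = -5
X + Y =
[        1         3 ]
[       -2        -5 ]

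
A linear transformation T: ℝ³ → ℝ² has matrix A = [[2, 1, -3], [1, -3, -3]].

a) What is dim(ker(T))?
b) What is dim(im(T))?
dim(ker) = 1, dim(im) = 2

The two rows are not scalar multiples of one another (no single k satisfies row 2 = k × row 1), so they are linearly independent.
Thus rank(A) = 2.
dim(im(T)) = rank(A) = 2.
By the rank-nullity theorem applied to T: ℝ³ → ℝ², rank(A) + nullity(A) = 3 (the domain dimension), so dim(ker(T)) = 3 - 2 = 1.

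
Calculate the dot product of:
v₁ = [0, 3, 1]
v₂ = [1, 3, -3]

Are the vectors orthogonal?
6, No

The dot product is the sum of products of corresponding components.
v₁·v₂ = (0)*(1) + (3)*(3) + (1)*(-3) = 0 + 9 - 3 = 6.
Two vectors are orthogonal iff their dot product is 0; here the dot product is 6, so the vectors are not orthogonal.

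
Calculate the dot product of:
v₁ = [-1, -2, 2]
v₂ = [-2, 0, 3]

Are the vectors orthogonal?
8, No

The dot product is the sum of products of corresponding components.
v₁·v₂ = (-1)*(-2) + (-2)*(0) + (2)*(3) = 2 + 0 + 6 = 8.
Two vectors are orthogonal iff their dot product is 0; here the dot product is 8, so the vectors are not orthogonal.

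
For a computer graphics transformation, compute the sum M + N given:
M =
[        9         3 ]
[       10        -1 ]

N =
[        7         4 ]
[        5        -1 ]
M + N =
[       16         7 ]
[       15        -2 ]

Matrix addition is elementwise: (M+N)[i][j] = M[i][j] + N[i][j].
  (M+N)[0][0] = (9) + (7) = 16
  (M+N)[0][1] = (3) + (4) = 7
  (M+N)[1][0] = (10) + (5) = 15
  (M+N)[1][1] = (-1) + (-1) = -2
M + N =
[       16         7 ]
[       15        -2 ]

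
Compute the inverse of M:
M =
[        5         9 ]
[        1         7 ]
det(M) = 26
M⁻¹ =
[     7/26     -9/26 ]
[    -1/26      5/26 ]

For a 2×2 matrix M = [[a, b], [c, d]] with det(M) ≠ 0, M⁻¹ = (1/det(M)) * [[d, -b], [-c, a]].
det(M) = (5)*(7) - (9)*(1) = 35 - 9 = 26.
M⁻¹ = (1/26) * [[7, -9], [-1, 5]].
Dividing each entry by 26 and reducing:
M⁻¹ =
[     7/26     -9/26 ]
[    -1/26      5/26 ]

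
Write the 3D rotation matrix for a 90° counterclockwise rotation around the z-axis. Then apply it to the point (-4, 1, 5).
R = [[0, -1, 0], [1, 0, 0], [0, 0, 1]]; R·(-4, 1, 5) = (-1, -4, 5)

Rotation matrix for 90° around z-axis:
cos(90°) = 0, sin(90°) = 1
R = [[0, -1, 0], [1, 0, 0], [0, 0, 1]]
Apply to (-4, 1, 5): R·[-4, 1, 5]ᵀ = (-1, -4, 5)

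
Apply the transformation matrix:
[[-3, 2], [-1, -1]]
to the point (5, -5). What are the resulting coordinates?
(-25, 0)

Matrix multiplication:
[[-3, 2], [-1, -1]] × [5, -5]ᵀ
= [-3×5 + 2×-5, -1×5 + -1×-5]ᵀ
= [-25.0000, 0.0000]ᵀ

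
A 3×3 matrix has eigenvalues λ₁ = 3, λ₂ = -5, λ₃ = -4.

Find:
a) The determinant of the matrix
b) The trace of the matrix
det = 60, trace = -6

Two standard eigenvalue identities:
- det(A) equals the product of the eigenvalues (counted with multiplicity).
- trace(A) equals the sum of the eigenvalues.
det(A) = (3)*(-5)*(-4) = 60.
trace(A) = 3 - 5 - 4 = -6.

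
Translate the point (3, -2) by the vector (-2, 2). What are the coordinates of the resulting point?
(1, 0)

Translation by (-2, 2):
x' = 3 + -2 = 1
y' = -2 + 2 = 0
Homogeneous matrix: [[1, 0, -2], [0, 1, 2], [0, 0, 1]]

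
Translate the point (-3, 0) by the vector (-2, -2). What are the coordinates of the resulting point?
(-5, -2)

Translation by (-2, -2):
x' = -3 + -2 = -5
y' = 0 + -2 = -2
Homogeneous matrix: [[1, 0, -2], [0, 1, -2], [0, 0, 1]]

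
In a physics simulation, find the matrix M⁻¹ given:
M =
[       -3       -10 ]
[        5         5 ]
det(M) = 35
M⁻¹ =
[      1/7       2/7 ]
[     -1/7     -3/35 ]

For a 2×2 matrix M = [[a, b], [c, d]] with det(M) ≠ 0, M⁻¹ = (1/det(M)) * [[d, -b], [-c, a]].
det(M) = (-3)*(5) - (-10)*(5) = -15 + 50 = 35.
M⁻¹ = (1/35) * [[5, 10], [-5, -3]].
Dividing each entry by 35 and reducing:
M⁻¹ =
[      1/7       2/7 ]
[     -1/7     -3/35 ]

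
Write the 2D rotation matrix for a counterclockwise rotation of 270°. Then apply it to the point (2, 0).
R = [[0, 1], [-1, 0]]; R·(2, 0) = (0, -2)

Rotation matrix formula: R(θ) = [[cos θ, -sin θ], [sin θ, cos θ]]
For θ = 270°:
cos(270°) = 0
sin(270°) = -1
R = [[0, 1], [-1, 0]]
Apply to (2, 0): [0·2 + (1)·0, -1·2 + 0·0] = (0, -2)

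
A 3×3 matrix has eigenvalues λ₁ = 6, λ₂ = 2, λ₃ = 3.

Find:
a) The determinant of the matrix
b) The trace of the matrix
det = 36, trace = 11

Two standard eigenvalue identities:
- det(A) equals the product of the eigenvalues (counted with multiplicity).
- trace(A) equals the sum of the eigenvalues.
det(A) = (6)*(2)*(3) = 36.
trace(A) = 6 + 2 + 3 = 11.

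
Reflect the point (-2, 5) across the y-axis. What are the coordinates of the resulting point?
(2, 5)

Reflection across y-axis: (-2, 5) → (2, 5)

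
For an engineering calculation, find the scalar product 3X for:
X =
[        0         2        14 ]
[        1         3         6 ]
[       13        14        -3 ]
3X =
[        0         6        42 ]
[        3         9        18 ]
[       39        42        -9 ]

Scalar multiplication is elementwise: (3X)[i][j] = 3 * X[i][j].
  (3X)[0][0] = 3 * (0) = 0
  (3X)[0][1] = 3 * (2) = 6
  (3X)[0][2] = 3 * (14) = 42
  (3X)[1][0] = 3 * (1) = 3
  (3X)[1][1] = 3 * (3) = 9
  (3X)[1][2] = 3 * (6) = 18
  (3X)[2][0] = 3 * (13) = 39
  (3X)[2][1] = 3 * (14) = 42
  (3X)[2][2] = 3 * (-3) = -9
3X =
[        0         6        42 ]
[        3         9        18 ]
[       39        42        -9 ]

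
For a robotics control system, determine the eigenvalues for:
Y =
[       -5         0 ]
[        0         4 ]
λ = -5, 4

Solve det(Y - λI) = 0. For a 2×2 matrix the characteristic equation is λ² - (trace)λ + det = 0.
trace(Y) = a + d = -5 + 4 = -1.
det(Y) = a*d - b*c = (-5)*(4) - (0)*(0) = -20 - 0 = -20.
Characteristic equation: λ² - (-1)λ + (-20) = 0.
Discriminant = (-1)² - 4*(-20) = 1 + 80 = 81.
λ = (-1 ± √81) / 2 = (-1 ± 9) / 2 = -5, 4.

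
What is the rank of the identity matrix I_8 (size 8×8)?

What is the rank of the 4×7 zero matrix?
rank(I_8) = 8, rank(0) = 0

The identity I_8 has 8 columns that are the standard basis vectors e_1, …, e_8. These are linearly independent, so all 8 columns are pivots and rank(I_8) = 8.
The 4×7 zero matrix has every entry zero, so every row is the zero row and there are no pivots; rank(0) = 0.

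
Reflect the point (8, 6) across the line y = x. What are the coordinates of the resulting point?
(6, 8)

Reflection across line y = x: (8, 6) → (6, 8)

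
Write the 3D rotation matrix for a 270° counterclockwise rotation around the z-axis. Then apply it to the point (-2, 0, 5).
R = [[0, 1, 0], [-1, 0, 0], [0, 0, 1]]; R·(-2, 0, 5) = (0, 2, 5)

Rotation matrix for 270° around z-axis:
cos(270°) = 0, sin(270°) = -1
R = [[0, 1, 0], [-1, 0, 0], [0, 0, 1]]
Apply to (-2, 0, 5): R·[-2, 0, 5]ᵀ = (0, 2, 5)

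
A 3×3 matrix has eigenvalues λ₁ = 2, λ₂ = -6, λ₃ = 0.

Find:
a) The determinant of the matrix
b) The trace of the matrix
det = 0, trace = -4

Two standard eigenvalue identities:
- det(A) equals the product of the eigenvalues (counted with multiplicity).
- trace(A) equals the sum of the eigenvalues.
det(A) = (2)*(-6)*(0) = 0.
trace(A) = 2 - 6 + 0 = -4.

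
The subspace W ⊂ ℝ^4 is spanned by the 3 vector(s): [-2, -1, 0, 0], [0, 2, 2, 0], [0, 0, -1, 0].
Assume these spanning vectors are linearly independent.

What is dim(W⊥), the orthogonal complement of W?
dim(W⊥) = 1

For any subspace W of ℝ^n, dim(W) + dim(W⊥) = n (the whole-space dimension).
Here the given 3 vectors are linearly independent, so dim(W) = 3.
Thus dim(W⊥) = n - dim(W) = 4 - 3 = 1.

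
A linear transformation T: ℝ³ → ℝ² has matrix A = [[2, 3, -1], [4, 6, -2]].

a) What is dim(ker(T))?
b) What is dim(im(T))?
dim(ker) = 2, dim(im) = 1

Observe that row 2 = 2 × row 1 (so the rows are linearly dependent).
Thus rank(A) = 1 (only one linearly independent row).
dim(im(T)) = rank(A) = 1.
By the rank-nullity theorem applied to T: ℝ³ → ℝ², rank(A) + nullity(A) = 3 (the domain dimension), so dim(ker(T)) = 3 - 1 = 2.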